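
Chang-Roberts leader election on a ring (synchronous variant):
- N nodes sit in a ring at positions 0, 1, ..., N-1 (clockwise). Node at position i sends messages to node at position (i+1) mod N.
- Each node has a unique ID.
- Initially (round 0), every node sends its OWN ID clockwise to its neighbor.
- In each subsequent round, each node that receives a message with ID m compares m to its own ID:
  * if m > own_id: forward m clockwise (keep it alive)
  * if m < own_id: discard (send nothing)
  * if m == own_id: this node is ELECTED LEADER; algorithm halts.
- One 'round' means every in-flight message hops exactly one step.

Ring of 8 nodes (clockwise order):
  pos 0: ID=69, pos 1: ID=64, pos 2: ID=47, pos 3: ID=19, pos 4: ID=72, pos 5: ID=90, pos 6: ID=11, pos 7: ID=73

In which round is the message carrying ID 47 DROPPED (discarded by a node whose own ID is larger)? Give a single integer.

Round 1: pos1(id64) recv 69: fwd; pos2(id47) recv 64: fwd; pos3(id19) recv 47: fwd; pos4(id72) recv 19: drop; pos5(id90) recv 72: drop; pos6(id11) recv 90: fwd; pos7(id73) recv 11: drop; pos0(id69) recv 73: fwd
Round 2: pos2(id47) recv 69: fwd; pos3(id19) recv 64: fwd; pos4(id72) recv 47: drop; pos7(id73) recv 90: fwd; pos1(id64) recv 73: fwd
Round 3: pos3(id19) recv 69: fwd; pos4(id72) recv 64: drop; pos0(id69) recv 90: fwd; pos2(id47) recv 73: fwd
Round 4: pos4(id72) recv 69: drop; pos1(id64) recv 90: fwd; pos3(id19) recv 73: fwd
Round 5: pos2(id47) recv 90: fwd; pos4(id72) recv 73: fwd
Round 6: pos3(id19) recv 90: fwd; pos5(id90) recv 73: drop
Round 7: pos4(id72) recv 90: fwd
Round 8: pos5(id90) recv 90: ELECTED
Message ID 47 originates at pos 2; dropped at pos 4 in round 2

Answer: 2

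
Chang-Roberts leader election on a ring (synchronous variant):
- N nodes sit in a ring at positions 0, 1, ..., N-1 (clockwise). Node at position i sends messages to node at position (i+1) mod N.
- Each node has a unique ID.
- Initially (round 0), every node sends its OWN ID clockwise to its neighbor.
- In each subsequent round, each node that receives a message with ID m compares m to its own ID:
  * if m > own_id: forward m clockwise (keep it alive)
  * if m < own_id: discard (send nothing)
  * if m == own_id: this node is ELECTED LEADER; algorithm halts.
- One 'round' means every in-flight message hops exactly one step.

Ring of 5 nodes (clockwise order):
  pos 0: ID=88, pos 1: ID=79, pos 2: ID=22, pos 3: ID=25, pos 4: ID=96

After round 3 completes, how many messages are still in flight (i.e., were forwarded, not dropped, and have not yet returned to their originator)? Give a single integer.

Answer: 2

Derivation:
Round 1: pos1(id79) recv 88: fwd; pos2(id22) recv 79: fwd; pos3(id25) recv 22: drop; pos4(id96) recv 25: drop; pos0(id88) recv 96: fwd
Round 2: pos2(id22) recv 88: fwd; pos3(id25) recv 79: fwd; pos1(id79) recv 96: fwd
Round 3: pos3(id25) recv 88: fwd; pos4(id96) recv 79: drop; pos2(id22) recv 96: fwd
After round 3: 2 messages still in flight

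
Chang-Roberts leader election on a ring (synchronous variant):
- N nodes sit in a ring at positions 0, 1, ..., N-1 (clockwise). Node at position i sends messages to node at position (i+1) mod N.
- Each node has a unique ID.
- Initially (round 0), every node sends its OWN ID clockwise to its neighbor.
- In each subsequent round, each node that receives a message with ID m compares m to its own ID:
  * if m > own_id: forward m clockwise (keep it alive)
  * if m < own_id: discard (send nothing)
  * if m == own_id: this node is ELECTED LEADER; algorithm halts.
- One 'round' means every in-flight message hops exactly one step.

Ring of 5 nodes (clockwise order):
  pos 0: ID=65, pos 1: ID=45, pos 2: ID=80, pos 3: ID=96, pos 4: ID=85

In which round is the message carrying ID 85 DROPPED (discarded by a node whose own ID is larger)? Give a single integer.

Answer: 4

Derivation:
Round 1: pos1(id45) recv 65: fwd; pos2(id80) recv 45: drop; pos3(id96) recv 80: drop; pos4(id85) recv 96: fwd; pos0(id65) recv 85: fwd
Round 2: pos2(id80) recv 65: drop; pos0(id65) recv 96: fwd; pos1(id45) recv 85: fwd
Round 3: pos1(id45) recv 96: fwd; pos2(id80) recv 85: fwd
Round 4: pos2(id80) recv 96: fwd; pos3(id96) recv 85: drop
Round 5: pos3(id96) recv 96: ELECTED
Message ID 85 originates at pos 4; dropped at pos 3 in round 4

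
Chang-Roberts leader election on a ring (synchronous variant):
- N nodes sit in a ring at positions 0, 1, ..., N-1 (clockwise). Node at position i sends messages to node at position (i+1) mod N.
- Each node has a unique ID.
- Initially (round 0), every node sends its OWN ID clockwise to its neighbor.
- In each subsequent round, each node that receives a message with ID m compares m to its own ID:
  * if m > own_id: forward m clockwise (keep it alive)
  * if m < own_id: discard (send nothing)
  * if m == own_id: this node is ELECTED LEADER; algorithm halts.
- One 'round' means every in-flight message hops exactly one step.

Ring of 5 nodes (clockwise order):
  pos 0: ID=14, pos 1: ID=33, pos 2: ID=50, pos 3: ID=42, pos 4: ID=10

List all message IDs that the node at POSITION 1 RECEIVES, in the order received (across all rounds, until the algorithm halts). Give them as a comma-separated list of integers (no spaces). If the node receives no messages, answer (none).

Round 1: pos1(id33) recv 14: drop; pos2(id50) recv 33: drop; pos3(id42) recv 50: fwd; pos4(id10) recv 42: fwd; pos0(id14) recv 10: drop
Round 2: pos4(id10) recv 50: fwd; pos0(id14) recv 42: fwd
Round 3: pos0(id14) recv 50: fwd; pos1(id33) recv 42: fwd
Round 4: pos1(id33) recv 50: fwd; pos2(id50) recv 42: drop
Round 5: pos2(id50) recv 50: ELECTED

Answer: 14,42,50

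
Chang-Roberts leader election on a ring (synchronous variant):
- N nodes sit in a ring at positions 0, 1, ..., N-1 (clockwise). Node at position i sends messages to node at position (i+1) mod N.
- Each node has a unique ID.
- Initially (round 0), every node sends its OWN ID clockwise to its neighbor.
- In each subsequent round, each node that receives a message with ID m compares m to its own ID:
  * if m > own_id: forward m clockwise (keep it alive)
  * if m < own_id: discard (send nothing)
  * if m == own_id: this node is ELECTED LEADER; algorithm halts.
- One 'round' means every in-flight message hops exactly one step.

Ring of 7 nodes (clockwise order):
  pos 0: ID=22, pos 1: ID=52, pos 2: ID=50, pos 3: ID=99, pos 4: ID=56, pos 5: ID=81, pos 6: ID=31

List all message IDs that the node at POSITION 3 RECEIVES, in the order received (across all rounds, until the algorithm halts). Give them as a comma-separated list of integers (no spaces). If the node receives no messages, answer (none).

Round 1: pos1(id52) recv 22: drop; pos2(id50) recv 52: fwd; pos3(id99) recv 50: drop; pos4(id56) recv 99: fwd; pos5(id81) recv 56: drop; pos6(id31) recv 81: fwd; pos0(id22) recv 31: fwd
Round 2: pos3(id99) recv 52: drop; pos5(id81) recv 99: fwd; pos0(id22) recv 81: fwd; pos1(id52) recv 31: drop
Round 3: pos6(id31) recv 99: fwd; pos1(id52) recv 81: fwd
Round 4: pos0(id22) recv 99: fwd; pos2(id50) recv 81: fwd
Round 5: pos1(id52) recv 99: fwd; pos3(id99) recv 81: drop
Round 6: pos2(id50) recv 99: fwd
Round 7: pos3(id99) recv 99: ELECTED

Answer: 50,52,81,99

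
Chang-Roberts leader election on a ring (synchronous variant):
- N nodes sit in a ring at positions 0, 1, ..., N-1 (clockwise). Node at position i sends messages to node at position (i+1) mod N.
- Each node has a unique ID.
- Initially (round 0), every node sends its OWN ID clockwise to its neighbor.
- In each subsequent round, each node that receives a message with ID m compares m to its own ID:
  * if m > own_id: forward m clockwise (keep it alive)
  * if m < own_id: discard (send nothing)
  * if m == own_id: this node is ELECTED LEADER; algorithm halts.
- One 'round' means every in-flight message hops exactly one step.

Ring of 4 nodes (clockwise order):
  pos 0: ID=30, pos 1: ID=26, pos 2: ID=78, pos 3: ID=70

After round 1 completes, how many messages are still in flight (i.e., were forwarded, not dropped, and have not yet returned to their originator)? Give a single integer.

Answer: 3

Derivation:
Round 1: pos1(id26) recv 30: fwd; pos2(id78) recv 26: drop; pos3(id70) recv 78: fwd; pos0(id30) recv 70: fwd
After round 1: 3 messages still in flight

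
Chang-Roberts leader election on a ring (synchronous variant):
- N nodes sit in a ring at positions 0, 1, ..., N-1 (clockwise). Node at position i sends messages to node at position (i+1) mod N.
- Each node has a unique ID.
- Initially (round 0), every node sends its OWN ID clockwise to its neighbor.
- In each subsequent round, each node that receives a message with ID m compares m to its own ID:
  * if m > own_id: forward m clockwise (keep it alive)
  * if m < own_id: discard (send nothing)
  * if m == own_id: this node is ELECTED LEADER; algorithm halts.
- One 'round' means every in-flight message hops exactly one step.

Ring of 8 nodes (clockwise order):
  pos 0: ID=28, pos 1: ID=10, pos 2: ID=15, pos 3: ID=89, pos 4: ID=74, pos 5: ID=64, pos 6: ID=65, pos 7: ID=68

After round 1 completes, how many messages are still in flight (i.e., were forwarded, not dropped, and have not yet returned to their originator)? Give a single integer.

Answer: 4

Derivation:
Round 1: pos1(id10) recv 28: fwd; pos2(id15) recv 10: drop; pos3(id89) recv 15: drop; pos4(id74) recv 89: fwd; pos5(id64) recv 74: fwd; pos6(id65) recv 64: drop; pos7(id68) recv 65: drop; pos0(id28) recv 68: fwd
After round 1: 4 messages still in flight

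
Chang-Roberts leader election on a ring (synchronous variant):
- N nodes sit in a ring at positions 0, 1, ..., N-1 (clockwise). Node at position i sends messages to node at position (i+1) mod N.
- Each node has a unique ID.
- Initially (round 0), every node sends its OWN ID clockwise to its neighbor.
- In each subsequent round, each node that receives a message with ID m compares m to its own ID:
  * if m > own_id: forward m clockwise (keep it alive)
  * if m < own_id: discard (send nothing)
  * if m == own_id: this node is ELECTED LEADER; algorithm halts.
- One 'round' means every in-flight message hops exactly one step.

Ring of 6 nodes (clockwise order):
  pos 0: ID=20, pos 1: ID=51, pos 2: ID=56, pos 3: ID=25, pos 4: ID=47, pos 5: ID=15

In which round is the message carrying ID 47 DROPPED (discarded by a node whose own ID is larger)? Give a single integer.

Answer: 3

Derivation:
Round 1: pos1(id51) recv 20: drop; pos2(id56) recv 51: drop; pos3(id25) recv 56: fwd; pos4(id47) recv 25: drop; pos5(id15) recv 47: fwd; pos0(id20) recv 15: drop
Round 2: pos4(id47) recv 56: fwd; pos0(id20) recv 47: fwd
Round 3: pos5(id15) recv 56: fwd; pos1(id51) recv 47: drop
Round 4: pos0(id20) recv 56: fwd
Round 5: pos1(id51) recv 56: fwd
Round 6: pos2(id56) recv 56: ELECTED
Message ID 47 originates at pos 4; dropped at pos 1 in round 3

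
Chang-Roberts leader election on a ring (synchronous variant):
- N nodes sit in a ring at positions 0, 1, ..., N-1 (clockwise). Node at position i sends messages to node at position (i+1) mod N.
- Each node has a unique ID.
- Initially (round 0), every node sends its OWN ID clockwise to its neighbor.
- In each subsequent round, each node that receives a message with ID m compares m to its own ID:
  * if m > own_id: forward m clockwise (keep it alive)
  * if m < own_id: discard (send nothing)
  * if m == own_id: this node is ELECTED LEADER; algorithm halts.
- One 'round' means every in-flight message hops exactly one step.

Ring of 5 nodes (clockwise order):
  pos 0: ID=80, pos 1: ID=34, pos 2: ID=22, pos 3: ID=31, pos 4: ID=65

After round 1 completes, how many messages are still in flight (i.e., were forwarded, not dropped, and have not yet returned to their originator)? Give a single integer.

Round 1: pos1(id34) recv 80: fwd; pos2(id22) recv 34: fwd; pos3(id31) recv 22: drop; pos4(id65) recv 31: drop; pos0(id80) recv 65: drop
After round 1: 2 messages still in flight

Answer: 2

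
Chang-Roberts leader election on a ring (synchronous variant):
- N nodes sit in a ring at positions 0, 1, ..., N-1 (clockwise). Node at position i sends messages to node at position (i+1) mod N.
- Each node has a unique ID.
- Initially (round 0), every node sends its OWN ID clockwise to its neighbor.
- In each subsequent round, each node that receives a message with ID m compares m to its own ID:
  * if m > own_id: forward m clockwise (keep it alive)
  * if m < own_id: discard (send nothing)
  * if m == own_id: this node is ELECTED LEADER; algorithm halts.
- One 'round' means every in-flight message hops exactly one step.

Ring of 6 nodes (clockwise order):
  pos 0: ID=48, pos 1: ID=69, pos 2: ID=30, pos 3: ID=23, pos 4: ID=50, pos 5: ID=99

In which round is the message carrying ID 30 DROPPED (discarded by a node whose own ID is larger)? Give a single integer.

Round 1: pos1(id69) recv 48: drop; pos2(id30) recv 69: fwd; pos3(id23) recv 30: fwd; pos4(id50) recv 23: drop; pos5(id99) recv 50: drop; pos0(id48) recv 99: fwd
Round 2: pos3(id23) recv 69: fwd; pos4(id50) recv 30: drop; pos1(id69) recv 99: fwd
Round 3: pos4(id50) recv 69: fwd; pos2(id30) recv 99: fwd
Round 4: pos5(id99) recv 69: drop; pos3(id23) recv 99: fwd
Round 5: pos4(id50) recv 99: fwd
Round 6: pos5(id99) recv 99: ELECTED
Message ID 30 originates at pos 2; dropped at pos 4 in round 2

Answer: 2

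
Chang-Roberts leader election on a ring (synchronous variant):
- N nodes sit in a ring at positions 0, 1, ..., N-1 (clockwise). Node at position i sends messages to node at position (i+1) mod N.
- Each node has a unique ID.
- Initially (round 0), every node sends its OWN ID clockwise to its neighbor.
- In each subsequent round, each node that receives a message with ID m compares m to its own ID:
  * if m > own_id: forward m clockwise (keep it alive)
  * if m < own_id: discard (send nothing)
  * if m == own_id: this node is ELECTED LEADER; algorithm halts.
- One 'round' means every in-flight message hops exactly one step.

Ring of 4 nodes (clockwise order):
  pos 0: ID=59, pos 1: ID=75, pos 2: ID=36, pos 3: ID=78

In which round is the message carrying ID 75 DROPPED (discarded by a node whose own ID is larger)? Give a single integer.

Round 1: pos1(id75) recv 59: drop; pos2(id36) recv 75: fwd; pos3(id78) recv 36: drop; pos0(id59) recv 78: fwd
Round 2: pos3(id78) recv 75: drop; pos1(id75) recv 78: fwd
Round 3: pos2(id36) recv 78: fwd
Round 4: pos3(id78) recv 78: ELECTED
Message ID 75 originates at pos 1; dropped at pos 3 in round 2

Answer: 2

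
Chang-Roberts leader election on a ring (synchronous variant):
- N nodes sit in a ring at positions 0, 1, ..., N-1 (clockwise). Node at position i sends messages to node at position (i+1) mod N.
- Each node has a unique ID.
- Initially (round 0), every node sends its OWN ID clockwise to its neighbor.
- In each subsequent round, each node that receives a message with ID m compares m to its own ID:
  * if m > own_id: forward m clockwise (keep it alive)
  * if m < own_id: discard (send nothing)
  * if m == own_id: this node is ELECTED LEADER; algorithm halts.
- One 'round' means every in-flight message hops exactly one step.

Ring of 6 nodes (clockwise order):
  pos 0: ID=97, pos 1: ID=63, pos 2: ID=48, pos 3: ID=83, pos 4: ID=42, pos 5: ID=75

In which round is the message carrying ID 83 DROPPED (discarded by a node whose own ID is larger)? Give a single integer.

Answer: 3

Derivation:
Round 1: pos1(id63) recv 97: fwd; pos2(id48) recv 63: fwd; pos3(id83) recv 48: drop; pos4(id42) recv 83: fwd; pos5(id75) recv 42: drop; pos0(id97) recv 75: drop
Round 2: pos2(id48) recv 97: fwd; pos3(id83) recv 63: drop; pos5(id75) recv 83: fwd
Round 3: pos3(id83) recv 97: fwd; pos0(id97) recv 83: drop
Round 4: pos4(id42) recv 97: fwd
Round 5: pos5(id75) recv 97: fwd
Round 6: pos0(id97) recv 97: ELECTED
Message ID 83 originates at pos 3; dropped at pos 0 in round 3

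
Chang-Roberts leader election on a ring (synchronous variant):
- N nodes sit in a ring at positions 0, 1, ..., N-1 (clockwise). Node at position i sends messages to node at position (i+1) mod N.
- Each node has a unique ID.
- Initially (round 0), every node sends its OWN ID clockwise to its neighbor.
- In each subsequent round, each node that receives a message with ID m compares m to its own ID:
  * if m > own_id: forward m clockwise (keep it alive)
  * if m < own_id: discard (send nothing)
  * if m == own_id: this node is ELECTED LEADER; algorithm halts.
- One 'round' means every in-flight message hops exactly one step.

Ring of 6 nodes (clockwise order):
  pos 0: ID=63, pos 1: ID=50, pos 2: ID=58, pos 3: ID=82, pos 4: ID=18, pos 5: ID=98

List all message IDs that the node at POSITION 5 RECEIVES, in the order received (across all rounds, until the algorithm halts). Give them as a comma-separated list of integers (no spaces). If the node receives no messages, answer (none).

Round 1: pos1(id50) recv 63: fwd; pos2(id58) recv 50: drop; pos3(id82) recv 58: drop; pos4(id18) recv 82: fwd; pos5(id98) recv 18: drop; pos0(id63) recv 98: fwd
Round 2: pos2(id58) recv 63: fwd; pos5(id98) recv 82: drop; pos1(id50) recv 98: fwd
Round 3: pos3(id82) recv 63: drop; pos2(id58) recv 98: fwd
Round 4: pos3(id82) recv 98: fwd
Round 5: pos4(id18) recv 98: fwd
Round 6: pos5(id98) recv 98: ELECTED

Answer: 18,82,98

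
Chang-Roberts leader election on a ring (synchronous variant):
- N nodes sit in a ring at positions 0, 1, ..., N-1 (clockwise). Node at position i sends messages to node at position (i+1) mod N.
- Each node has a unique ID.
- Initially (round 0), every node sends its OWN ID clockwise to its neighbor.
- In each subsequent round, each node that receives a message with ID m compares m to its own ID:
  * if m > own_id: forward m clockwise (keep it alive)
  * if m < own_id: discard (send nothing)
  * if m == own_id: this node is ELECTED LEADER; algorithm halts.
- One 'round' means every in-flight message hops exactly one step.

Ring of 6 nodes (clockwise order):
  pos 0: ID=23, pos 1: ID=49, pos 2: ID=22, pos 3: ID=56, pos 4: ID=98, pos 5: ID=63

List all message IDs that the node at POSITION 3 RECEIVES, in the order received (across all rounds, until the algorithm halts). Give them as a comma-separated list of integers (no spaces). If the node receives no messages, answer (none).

Answer: 22,49,63,98

Derivation:
Round 1: pos1(id49) recv 23: drop; pos2(id22) recv 49: fwd; pos3(id56) recv 22: drop; pos4(id98) recv 56: drop; pos5(id63) recv 98: fwd; pos0(id23) recv 63: fwd
Round 2: pos3(id56) recv 49: drop; pos0(id23) recv 98: fwd; pos1(id49) recv 63: fwd
Round 3: pos1(id49) recv 98: fwd; pos2(id22) recv 63: fwd
Round 4: pos2(id22) recv 98: fwd; pos3(id56) recv 63: fwd
Round 5: pos3(id56) recv 98: fwd; pos4(id98) recv 63: drop
Round 6: pos4(id98) recv 98: ELECTED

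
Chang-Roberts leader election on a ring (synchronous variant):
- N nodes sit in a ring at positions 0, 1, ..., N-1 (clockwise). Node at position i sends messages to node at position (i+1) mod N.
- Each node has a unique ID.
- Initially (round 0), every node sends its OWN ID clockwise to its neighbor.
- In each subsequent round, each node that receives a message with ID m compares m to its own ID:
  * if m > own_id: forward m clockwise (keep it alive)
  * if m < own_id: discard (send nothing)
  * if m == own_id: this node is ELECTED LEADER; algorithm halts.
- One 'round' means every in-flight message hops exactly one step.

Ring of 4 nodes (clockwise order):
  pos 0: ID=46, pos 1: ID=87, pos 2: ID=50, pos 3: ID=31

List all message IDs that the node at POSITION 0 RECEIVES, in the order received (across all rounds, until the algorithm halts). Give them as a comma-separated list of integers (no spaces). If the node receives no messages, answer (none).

Answer: 31,50,87

Derivation:
Round 1: pos1(id87) recv 46: drop; pos2(id50) recv 87: fwd; pos3(id31) recv 50: fwd; pos0(id46) recv 31: drop
Round 2: pos3(id31) recv 87: fwd; pos0(id46) recv 50: fwd
Round 3: pos0(id46) recv 87: fwd; pos1(id87) recv 50: drop
Round 4: pos1(id87) recv 87: ELECTED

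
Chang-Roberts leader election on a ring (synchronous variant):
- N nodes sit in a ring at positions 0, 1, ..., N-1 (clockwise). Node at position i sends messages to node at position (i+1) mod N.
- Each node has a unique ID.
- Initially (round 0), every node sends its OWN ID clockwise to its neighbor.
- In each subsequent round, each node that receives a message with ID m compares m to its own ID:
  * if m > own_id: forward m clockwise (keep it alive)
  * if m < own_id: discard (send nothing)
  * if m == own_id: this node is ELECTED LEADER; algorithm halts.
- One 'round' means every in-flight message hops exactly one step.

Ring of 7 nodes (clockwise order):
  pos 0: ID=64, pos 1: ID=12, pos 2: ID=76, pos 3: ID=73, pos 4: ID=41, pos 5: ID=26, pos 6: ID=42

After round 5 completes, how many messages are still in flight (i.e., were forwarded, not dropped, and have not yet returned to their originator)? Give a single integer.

Answer: 2

Derivation:
Round 1: pos1(id12) recv 64: fwd; pos2(id76) recv 12: drop; pos3(id73) recv 76: fwd; pos4(id41) recv 73: fwd; pos5(id26) recv 41: fwd; pos6(id42) recv 26: drop; pos0(id64) recv 42: drop
Round 2: pos2(id76) recv 64: drop; pos4(id41) recv 76: fwd; pos5(id26) recv 73: fwd; pos6(id42) recv 41: drop
Round 3: pos5(id26) recv 76: fwd; pos6(id42) recv 73: fwd
Round 4: pos6(id42) recv 76: fwd; pos0(id64) recv 73: fwd
Round 5: pos0(id64) recv 76: fwd; pos1(id12) recv 73: fwd
After round 5: 2 messages still in flight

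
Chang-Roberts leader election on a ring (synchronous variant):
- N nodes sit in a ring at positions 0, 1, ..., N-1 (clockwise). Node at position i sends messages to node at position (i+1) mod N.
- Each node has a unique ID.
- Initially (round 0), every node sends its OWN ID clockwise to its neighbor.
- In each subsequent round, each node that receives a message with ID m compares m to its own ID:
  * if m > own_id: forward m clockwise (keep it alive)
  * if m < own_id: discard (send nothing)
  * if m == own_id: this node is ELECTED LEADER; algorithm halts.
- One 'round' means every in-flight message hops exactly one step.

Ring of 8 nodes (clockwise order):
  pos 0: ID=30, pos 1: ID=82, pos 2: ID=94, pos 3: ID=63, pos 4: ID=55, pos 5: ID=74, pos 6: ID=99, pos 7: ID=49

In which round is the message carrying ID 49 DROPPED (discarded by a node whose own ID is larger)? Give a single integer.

Answer: 2

Derivation:
Round 1: pos1(id82) recv 30: drop; pos2(id94) recv 82: drop; pos3(id63) recv 94: fwd; pos4(id55) recv 63: fwd; pos5(id74) recv 55: drop; pos6(id99) recv 74: drop; pos7(id49) recv 99: fwd; pos0(id30) recv 49: fwd
Round 2: pos4(id55) recv 94: fwd; pos5(id74) recv 63: drop; pos0(id30) recv 99: fwd; pos1(id82) recv 49: drop
Round 3: pos5(id74) recv 94: fwd; pos1(id82) recv 99: fwd
Round 4: pos6(id99) recv 94: drop; pos2(id94) recv 99: fwd
Round 5: pos3(id63) recv 99: fwd
Round 6: pos4(id55) recv 99: fwd
Round 7: pos5(id74) recv 99: fwd
Round 8: pos6(id99) recv 99: ELECTED
Message ID 49 originates at pos 7; dropped at pos 1 in round 2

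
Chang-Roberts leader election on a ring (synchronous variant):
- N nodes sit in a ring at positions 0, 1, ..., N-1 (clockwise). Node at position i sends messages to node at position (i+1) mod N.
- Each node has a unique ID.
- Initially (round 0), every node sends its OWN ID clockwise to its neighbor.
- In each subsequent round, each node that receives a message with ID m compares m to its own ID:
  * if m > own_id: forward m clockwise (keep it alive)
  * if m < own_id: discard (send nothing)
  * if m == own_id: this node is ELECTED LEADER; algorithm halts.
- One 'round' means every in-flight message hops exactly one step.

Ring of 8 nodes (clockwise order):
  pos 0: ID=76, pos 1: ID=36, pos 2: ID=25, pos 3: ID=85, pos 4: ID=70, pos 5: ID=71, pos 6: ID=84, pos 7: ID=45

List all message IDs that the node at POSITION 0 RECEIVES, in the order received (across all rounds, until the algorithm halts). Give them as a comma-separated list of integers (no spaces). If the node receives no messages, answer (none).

Answer: 45,84,85

Derivation:
Round 1: pos1(id36) recv 76: fwd; pos2(id25) recv 36: fwd; pos3(id85) recv 25: drop; pos4(id70) recv 85: fwd; pos5(id71) recv 70: drop; pos6(id84) recv 71: drop; pos7(id45) recv 84: fwd; pos0(id76) recv 45: drop
Round 2: pos2(id25) recv 76: fwd; pos3(id85) recv 36: drop; pos5(id71) recv 85: fwd; pos0(id76) recv 84: fwd
Round 3: pos3(id85) recv 76: drop; pos6(id84) recv 85: fwd; pos1(id36) recv 84: fwd
Round 4: pos7(id45) recv 85: fwd; pos2(id25) recv 84: fwd
Round 5: pos0(id76) recv 85: fwd; pos3(id85) recv 84: drop
Round 6: pos1(id36) recv 85: fwd
Round 7: pos2(id25) recv 85: fwd
Round 8: pos3(id85) recv 85: ELECTED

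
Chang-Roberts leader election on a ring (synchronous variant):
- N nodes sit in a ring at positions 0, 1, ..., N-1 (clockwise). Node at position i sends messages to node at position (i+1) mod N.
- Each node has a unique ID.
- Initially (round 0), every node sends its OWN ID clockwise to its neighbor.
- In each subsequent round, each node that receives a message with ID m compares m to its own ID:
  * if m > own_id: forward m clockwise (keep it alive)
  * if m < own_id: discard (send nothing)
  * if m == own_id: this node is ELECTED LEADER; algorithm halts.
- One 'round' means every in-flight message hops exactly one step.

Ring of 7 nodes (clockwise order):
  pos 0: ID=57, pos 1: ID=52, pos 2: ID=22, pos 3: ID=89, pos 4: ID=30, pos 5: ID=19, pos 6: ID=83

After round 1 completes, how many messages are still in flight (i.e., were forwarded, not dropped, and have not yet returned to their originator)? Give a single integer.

Round 1: pos1(id52) recv 57: fwd; pos2(id22) recv 52: fwd; pos3(id89) recv 22: drop; pos4(id30) recv 89: fwd; pos5(id19) recv 30: fwd; pos6(id83) recv 19: drop; pos0(id57) recv 83: fwd
After round 1: 5 messages still in flight

Answer: 5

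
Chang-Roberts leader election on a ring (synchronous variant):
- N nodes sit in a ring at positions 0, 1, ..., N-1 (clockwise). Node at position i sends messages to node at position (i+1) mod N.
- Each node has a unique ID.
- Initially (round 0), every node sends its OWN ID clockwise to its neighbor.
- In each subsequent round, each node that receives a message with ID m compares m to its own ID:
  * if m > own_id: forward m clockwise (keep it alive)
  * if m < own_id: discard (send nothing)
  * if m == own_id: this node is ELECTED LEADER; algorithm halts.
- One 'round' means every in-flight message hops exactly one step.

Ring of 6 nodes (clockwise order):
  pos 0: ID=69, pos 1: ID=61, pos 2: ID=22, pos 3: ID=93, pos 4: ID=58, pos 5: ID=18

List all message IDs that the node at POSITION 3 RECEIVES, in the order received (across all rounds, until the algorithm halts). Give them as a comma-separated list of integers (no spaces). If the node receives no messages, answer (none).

Round 1: pos1(id61) recv 69: fwd; pos2(id22) recv 61: fwd; pos3(id93) recv 22: drop; pos4(id58) recv 93: fwd; pos5(id18) recv 58: fwd; pos0(id69) recv 18: drop
Round 2: pos2(id22) recv 69: fwd; pos3(id93) recv 61: drop; pos5(id18) recv 93: fwd; pos0(id69) recv 58: drop
Round 3: pos3(id93) recv 69: drop; pos0(id69) recv 93: fwd
Round 4: pos1(id61) recv 93: fwd
Round 5: pos2(id22) recv 93: fwd
Round 6: pos3(id93) recv 93: ELECTED

Answer: 22,61,69,93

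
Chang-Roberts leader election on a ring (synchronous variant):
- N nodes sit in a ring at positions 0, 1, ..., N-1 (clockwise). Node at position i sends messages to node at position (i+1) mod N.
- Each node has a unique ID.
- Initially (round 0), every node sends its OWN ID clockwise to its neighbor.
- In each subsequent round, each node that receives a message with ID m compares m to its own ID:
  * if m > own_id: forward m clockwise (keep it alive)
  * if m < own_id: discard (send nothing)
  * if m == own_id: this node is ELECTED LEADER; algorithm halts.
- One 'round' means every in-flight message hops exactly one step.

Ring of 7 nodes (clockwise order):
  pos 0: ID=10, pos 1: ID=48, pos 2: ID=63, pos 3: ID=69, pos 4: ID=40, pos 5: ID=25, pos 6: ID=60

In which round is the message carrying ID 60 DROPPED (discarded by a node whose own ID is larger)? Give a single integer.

Round 1: pos1(id48) recv 10: drop; pos2(id63) recv 48: drop; pos3(id69) recv 63: drop; pos4(id40) recv 69: fwd; pos5(id25) recv 40: fwd; pos6(id60) recv 25: drop; pos0(id10) recv 60: fwd
Round 2: pos5(id25) recv 69: fwd; pos6(id60) recv 40: drop; pos1(id48) recv 60: fwd
Round 3: pos6(id60) recv 69: fwd; pos2(id63) recv 60: drop
Round 4: pos0(id10) recv 69: fwd
Round 5: pos1(id48) recv 69: fwd
Round 6: pos2(id63) recv 69: fwd
Round 7: pos3(id69) recv 69: ELECTED
Message ID 60 originates at pos 6; dropped at pos 2 in round 3

Answer: 3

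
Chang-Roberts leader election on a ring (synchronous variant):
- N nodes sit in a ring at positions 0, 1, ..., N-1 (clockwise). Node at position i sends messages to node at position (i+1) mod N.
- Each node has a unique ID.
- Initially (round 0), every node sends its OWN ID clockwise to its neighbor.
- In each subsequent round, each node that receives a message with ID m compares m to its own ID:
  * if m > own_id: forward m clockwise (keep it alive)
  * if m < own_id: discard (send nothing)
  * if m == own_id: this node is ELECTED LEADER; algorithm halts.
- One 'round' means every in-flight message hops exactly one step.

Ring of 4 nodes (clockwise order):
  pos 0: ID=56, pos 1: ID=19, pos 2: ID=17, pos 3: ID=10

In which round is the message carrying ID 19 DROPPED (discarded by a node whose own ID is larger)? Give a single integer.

Answer: 3

Derivation:
Round 1: pos1(id19) recv 56: fwd; pos2(id17) recv 19: fwd; pos3(id10) recv 17: fwd; pos0(id56) recv 10: drop
Round 2: pos2(id17) recv 56: fwd; pos3(id10) recv 19: fwd; pos0(id56) recv 17: drop
Round 3: pos3(id10) recv 56: fwd; pos0(id56) recv 19: drop
Round 4: pos0(id56) recv 56: ELECTED
Message ID 19 originates at pos 1; dropped at pos 0 in round 3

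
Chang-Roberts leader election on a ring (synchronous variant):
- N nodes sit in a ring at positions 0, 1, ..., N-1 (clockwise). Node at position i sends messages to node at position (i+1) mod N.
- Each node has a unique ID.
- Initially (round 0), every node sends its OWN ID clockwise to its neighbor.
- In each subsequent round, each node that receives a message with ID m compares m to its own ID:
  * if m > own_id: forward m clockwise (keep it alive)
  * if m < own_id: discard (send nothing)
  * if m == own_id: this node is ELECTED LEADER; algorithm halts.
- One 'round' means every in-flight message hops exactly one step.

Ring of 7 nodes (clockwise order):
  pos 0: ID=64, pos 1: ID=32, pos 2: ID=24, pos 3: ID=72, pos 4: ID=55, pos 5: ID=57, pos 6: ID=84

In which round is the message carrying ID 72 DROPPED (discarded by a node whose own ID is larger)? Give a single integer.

Round 1: pos1(id32) recv 64: fwd; pos2(id24) recv 32: fwd; pos3(id72) recv 24: drop; pos4(id55) recv 72: fwd; pos5(id57) recv 55: drop; pos6(id84) recv 57: drop; pos0(id64) recv 84: fwd
Round 2: pos2(id24) recv 64: fwd; pos3(id72) recv 32: drop; pos5(id57) recv 72: fwd; pos1(id32) recv 84: fwd
Round 3: pos3(id72) recv 64: drop; pos6(id84) recv 72: drop; pos2(id24) recv 84: fwd
Round 4: pos3(id72) recv 84: fwd
Round 5: pos4(id55) recv 84: fwd
Round 6: pos5(id57) recv 84: fwd
Round 7: pos6(id84) recv 84: ELECTED
Message ID 72 originates at pos 3; dropped at pos 6 in round 3

Answer: 3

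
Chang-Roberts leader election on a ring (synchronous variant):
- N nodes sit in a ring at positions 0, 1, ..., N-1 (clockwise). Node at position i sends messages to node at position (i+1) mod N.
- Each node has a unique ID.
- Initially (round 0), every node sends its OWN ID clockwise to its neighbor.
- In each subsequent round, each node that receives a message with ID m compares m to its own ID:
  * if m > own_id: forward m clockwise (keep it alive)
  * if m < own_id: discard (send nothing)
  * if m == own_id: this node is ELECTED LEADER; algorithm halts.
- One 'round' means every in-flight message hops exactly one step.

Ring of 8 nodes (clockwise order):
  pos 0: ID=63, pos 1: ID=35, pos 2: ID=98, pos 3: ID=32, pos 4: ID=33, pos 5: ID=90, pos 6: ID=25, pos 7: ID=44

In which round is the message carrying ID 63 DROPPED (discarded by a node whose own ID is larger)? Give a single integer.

Round 1: pos1(id35) recv 63: fwd; pos2(id98) recv 35: drop; pos3(id32) recv 98: fwd; pos4(id33) recv 32: drop; pos5(id90) recv 33: drop; pos6(id25) recv 90: fwd; pos7(id44) recv 25: drop; pos0(id63) recv 44: drop
Round 2: pos2(id98) recv 63: drop; pos4(id33) recv 98: fwd; pos7(id44) recv 90: fwd
Round 3: pos5(id90) recv 98: fwd; pos0(id63) recv 90: fwd
Round 4: pos6(id25) recv 98: fwd; pos1(id35) recv 90: fwd
Round 5: pos7(id44) recv 98: fwd; pos2(id98) recv 90: drop
Round 6: pos0(id63) recv 98: fwd
Round 7: pos1(id35) recv 98: fwd
Round 8: pos2(id98) recv 98: ELECTED
Message ID 63 originates at pos 0; dropped at pos 2 in round 2

Answer: 2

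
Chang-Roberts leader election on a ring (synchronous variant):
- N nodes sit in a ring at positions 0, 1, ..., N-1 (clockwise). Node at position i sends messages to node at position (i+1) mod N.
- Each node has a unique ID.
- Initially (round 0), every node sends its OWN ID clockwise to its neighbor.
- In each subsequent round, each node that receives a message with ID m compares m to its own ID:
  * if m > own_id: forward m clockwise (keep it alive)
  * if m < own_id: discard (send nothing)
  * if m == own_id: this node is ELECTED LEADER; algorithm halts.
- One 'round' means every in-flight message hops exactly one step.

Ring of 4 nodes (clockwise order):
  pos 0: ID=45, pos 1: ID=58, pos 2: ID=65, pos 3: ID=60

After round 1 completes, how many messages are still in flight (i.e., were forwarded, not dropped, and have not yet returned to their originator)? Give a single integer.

Round 1: pos1(id58) recv 45: drop; pos2(id65) recv 58: drop; pos3(id60) recv 65: fwd; pos0(id45) recv 60: fwd
After round 1: 2 messages still in flight

Answer: 2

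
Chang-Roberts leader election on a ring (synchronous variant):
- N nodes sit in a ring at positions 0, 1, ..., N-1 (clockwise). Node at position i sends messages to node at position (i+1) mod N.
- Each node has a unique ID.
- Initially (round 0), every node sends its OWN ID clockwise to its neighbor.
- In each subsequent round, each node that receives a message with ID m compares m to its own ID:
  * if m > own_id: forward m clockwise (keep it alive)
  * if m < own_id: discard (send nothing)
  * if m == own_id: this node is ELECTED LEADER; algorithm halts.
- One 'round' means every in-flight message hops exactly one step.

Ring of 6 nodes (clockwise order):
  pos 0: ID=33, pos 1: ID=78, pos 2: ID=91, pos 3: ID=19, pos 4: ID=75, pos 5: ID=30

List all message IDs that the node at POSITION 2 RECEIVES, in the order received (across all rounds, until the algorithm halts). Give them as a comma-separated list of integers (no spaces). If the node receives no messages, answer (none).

Round 1: pos1(id78) recv 33: drop; pos2(id91) recv 78: drop; pos3(id19) recv 91: fwd; pos4(id75) recv 19: drop; pos5(id30) recv 75: fwd; pos0(id33) recv 30: drop
Round 2: pos4(id75) recv 91: fwd; pos0(id33) recv 75: fwd
Round 3: pos5(id30) recv 91: fwd; pos1(id78) recv 75: drop
Round 4: pos0(id33) recv 91: fwd
Round 5: pos1(id78) recv 91: fwd
Round 6: pos2(id91) recv 91: ELECTED

Answer: 78,91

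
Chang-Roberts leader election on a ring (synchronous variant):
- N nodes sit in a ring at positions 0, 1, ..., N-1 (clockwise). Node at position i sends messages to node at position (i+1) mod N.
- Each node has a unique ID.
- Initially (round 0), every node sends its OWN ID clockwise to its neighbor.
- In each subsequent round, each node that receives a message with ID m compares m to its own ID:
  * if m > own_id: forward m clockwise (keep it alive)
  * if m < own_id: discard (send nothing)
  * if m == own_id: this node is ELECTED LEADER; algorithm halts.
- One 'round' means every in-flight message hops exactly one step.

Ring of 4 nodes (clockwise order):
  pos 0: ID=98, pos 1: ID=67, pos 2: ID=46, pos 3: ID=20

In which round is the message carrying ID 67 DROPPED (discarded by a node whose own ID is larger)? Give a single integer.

Round 1: pos1(id67) recv 98: fwd; pos2(id46) recv 67: fwd; pos3(id20) recv 46: fwd; pos0(id98) recv 20: drop
Round 2: pos2(id46) recv 98: fwd; pos3(id20) recv 67: fwd; pos0(id98) recv 46: drop
Round 3: pos3(id20) recv 98: fwd; pos0(id98) recv 67: drop
Round 4: pos0(id98) recv 98: ELECTED
Message ID 67 originates at pos 1; dropped at pos 0 in round 3

Answer: 3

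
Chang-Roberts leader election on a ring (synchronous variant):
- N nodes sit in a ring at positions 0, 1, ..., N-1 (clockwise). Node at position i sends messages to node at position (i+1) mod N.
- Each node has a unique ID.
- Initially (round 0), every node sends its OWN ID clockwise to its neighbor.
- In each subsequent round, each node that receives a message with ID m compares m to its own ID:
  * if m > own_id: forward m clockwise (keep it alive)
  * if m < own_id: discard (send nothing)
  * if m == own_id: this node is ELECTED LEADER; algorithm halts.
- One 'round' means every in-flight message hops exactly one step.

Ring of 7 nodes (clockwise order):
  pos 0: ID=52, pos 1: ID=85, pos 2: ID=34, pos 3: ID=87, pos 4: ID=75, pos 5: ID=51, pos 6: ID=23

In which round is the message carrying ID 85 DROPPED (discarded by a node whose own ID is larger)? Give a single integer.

Round 1: pos1(id85) recv 52: drop; pos2(id34) recv 85: fwd; pos3(id87) recv 34: drop; pos4(id75) recv 87: fwd; pos5(id51) recv 75: fwd; pos6(id23) recv 51: fwd; pos0(id52) recv 23: drop
Round 2: pos3(id87) recv 85: drop; pos5(id51) recv 87: fwd; pos6(id23) recv 75: fwd; pos0(id52) recv 51: drop
Round 3: pos6(id23) recv 87: fwd; pos0(id52) recv 75: fwd
Round 4: pos0(id52) recv 87: fwd; pos1(id85) recv 75: drop
Round 5: pos1(id85) recv 87: fwd
Round 6: pos2(id34) recv 87: fwd
Round 7: pos3(id87) recv 87: ELECTED
Message ID 85 originates at pos 1; dropped at pos 3 in round 2

Answer: 2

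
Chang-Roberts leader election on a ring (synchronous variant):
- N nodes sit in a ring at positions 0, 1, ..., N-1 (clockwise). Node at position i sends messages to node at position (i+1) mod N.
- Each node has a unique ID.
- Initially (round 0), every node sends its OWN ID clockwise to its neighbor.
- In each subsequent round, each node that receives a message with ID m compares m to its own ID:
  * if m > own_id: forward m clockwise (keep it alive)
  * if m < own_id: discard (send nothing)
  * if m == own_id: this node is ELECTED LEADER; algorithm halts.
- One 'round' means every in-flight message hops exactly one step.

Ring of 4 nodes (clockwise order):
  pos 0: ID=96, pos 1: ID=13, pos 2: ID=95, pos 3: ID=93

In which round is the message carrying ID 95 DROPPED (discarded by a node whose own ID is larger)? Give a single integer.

Round 1: pos1(id13) recv 96: fwd; pos2(id95) recv 13: drop; pos3(id93) recv 95: fwd; pos0(id96) recv 93: drop
Round 2: pos2(id95) recv 96: fwd; pos0(id96) recv 95: drop
Round 3: pos3(id93) recv 96: fwd
Round 4: pos0(id96) recv 96: ELECTED
Message ID 95 originates at pos 2; dropped at pos 0 in round 2

Answer: 2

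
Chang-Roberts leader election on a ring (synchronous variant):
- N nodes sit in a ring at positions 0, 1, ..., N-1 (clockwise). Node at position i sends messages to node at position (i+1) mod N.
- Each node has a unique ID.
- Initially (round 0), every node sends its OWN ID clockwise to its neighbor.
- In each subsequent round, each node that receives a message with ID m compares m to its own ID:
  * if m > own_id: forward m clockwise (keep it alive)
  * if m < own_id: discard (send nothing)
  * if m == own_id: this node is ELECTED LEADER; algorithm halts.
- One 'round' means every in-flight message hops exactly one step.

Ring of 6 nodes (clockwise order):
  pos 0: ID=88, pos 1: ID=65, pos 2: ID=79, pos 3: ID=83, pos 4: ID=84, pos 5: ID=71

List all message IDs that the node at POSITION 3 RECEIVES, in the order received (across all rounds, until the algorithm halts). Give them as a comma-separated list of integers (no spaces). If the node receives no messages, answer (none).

Round 1: pos1(id65) recv 88: fwd; pos2(id79) recv 65: drop; pos3(id83) recv 79: drop; pos4(id84) recv 83: drop; pos5(id71) recv 84: fwd; pos0(id88) recv 71: drop
Round 2: pos2(id79) recv 88: fwd; pos0(id88) recv 84: drop
Round 3: pos3(id83) recv 88: fwd
Round 4: pos4(id84) recv 88: fwd
Round 5: pos5(id71) recv 88: fwd
Round 6: pos0(id88) recv 88: ELECTED

Answer: 79,88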